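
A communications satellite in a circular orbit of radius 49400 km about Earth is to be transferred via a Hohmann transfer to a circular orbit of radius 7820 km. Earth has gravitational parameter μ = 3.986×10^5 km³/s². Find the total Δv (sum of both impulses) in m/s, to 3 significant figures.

Semi-major axis of the transfer orbit: a_t = (49400 + 7820)/2 = 28610 km.
At r₁ the circular-orbit speed is v₁ = √(μ/r₁) = 2.84057 km/s.
Transfer-orbit speed at r₁ (vis-viva equation): v_a = √[μ(2/r₁ − 1/a_t)] = 1.48508 km/s.
First burn Δv₁ = |v_a − v₁| = 1.355 km/s.
At r₂, v₂ = √(μ/r₂) = 7.139 km/s.
Transfer-orbit speed at r₂: v_p = √[μ(2/r₂ − 1/a_t)] = 9.381 km/s.
Second burn Δv₂ = |v₂ − v_p| = 2.242 km/s.
Δv = Δv₁ + Δv₂ = 1.355 + 2.242 = 3.597 km/s.

Δv = 3600 m/s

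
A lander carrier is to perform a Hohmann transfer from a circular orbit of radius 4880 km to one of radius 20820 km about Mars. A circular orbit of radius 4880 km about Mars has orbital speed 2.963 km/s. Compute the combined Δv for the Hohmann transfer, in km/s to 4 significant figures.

From the circular-orbit relation v² = μ/r at r = 4880 km: μ = v²r = (2.963)² × 4880 = 42843.3 km³/s².
Transfer-ellipse semi-major axis a_t = (r₁ + r₂)/2 = (4880 + 20820)/2 = 12850 km.
At r₁ the circular-orbit speed is v₁ = √(μ/r₁) = 2.9630 km/s.
On the transfer ellipse at r₁, vis-viva equation gives v_p = √[μ(2/r₁ − 1/a_t)] = 3.7716 km/s.
First burn Δv₁ = |v_p − v₁| = 0.8086 km/s.
Circular speed at r₂: v₂ = √(μ/r₂) = 1.4345 km/s.
Transfer-orbit speed at r₂: v_a = √[μ(2/r₂ − 1/a_t)] = 0.88401 km/s.
Second burn Δv₂ = |v₂ − v_a| = 0.5505 km/s.
Total Δv = Δv₁ + Δv₂ = 1.359 km/s.

Δv = 1.359 km/s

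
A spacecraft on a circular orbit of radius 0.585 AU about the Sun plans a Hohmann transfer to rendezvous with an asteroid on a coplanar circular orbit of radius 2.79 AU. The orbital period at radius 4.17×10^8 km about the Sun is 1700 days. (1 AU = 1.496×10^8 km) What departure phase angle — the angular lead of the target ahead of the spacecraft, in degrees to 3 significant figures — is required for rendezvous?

φ = 95.3°

From Kepler's third law T² = 4π²r³/μ at r = 4.17×10^8 km, T = 1700 days = 1700 × 86400 s = 1.4688×10^8 s: μ = 4π²r³/T² = 1.32691×10^11 km³/s².
In km: r₁ = 0.585 × 1.496×10^8 = 8.7516×10^7 km; r₂ = 2.79 × 1.496×10^8 = 4.17384×10^8 km.
Transfer-ellipse semi-major axis a_t = (r₁ + r₂)/2 = (8.7516×10^7 + 4.17384×10^8)/2 = 2.5245×10^8 km.
Transfer time t = π√(a_t³/μ) = 3.4593×10^7 s.
Target angular speed ω₂ = √(μ/r₂³) = 4.2719×10^-8 rad/s.
Angle swept by the target during transfer: ω₂·t = 1.4778 rad = 84.67°.
Arrival is 180° from departure on the ellipse, so φ = 180° − 84.67° = 95.3°.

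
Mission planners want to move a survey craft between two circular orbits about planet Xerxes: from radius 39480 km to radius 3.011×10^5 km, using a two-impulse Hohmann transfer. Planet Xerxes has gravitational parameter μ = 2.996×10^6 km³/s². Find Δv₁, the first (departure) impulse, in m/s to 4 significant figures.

Δv₁ = 2872 m/s

Transfer-ellipse semi-major axis a_t = (r₁ + r₂)/2 = (39480 + 3.011×10^5)/2 = 1.7029×10^5 km.
Circular speed at r = 39480 km: v_c = √(μ/r) = 8.71129 km/s.
Vis-viva on the transfer ellipse at r = 39480 km gives v_t = √[μ(2/r − 1/a_t)] = 11.5836 km/s.
Δv₁ = |v_t − v_c| = |11.5836 − 8.71129| = 2.872 km/s.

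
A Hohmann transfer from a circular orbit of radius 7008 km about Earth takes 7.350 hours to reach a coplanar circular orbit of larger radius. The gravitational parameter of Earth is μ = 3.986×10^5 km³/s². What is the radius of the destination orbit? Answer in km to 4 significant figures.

r₂ = 53920 km

Transfer time t = 7.350 hours = 26460 s, and t = π√(a_t³/μ).
So a_t = (μ t²/π²)^(1/3) = (3.986×10^5 × (26460)² / π²)^(1/3) = 30465 km.
Since a_t = (r₁ + r₂)/2, r₂ = 2a_t − r₁ = 2×30465 − 7008 = 53922 km.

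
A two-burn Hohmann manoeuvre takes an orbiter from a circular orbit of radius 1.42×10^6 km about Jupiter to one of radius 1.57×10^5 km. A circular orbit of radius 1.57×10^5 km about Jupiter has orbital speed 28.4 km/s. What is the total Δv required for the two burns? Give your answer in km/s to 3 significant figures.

From the circular-orbit relation v² = μ/r at r = 1.57×10^5 km: μ = v²r = (28.4)² × 1.57×10^5 = 1.26630×10^8 km³/s².
Transfer-ellipse semi-major axis a_t = (r₁ + r₂)/2 = (1.420×10^6 + 1.570×10^5)/2 = 7.885×10^5 km.
At r₁ the circular-orbit speed is v₁ = √(μ/r₁) = 9.44330 km/s.
Transfer-orbit speed at r₁ (v² = μ(2/r − 1/a)): v_a = √[μ(2/r₁ − 1/a_t)] = 4.21379 km/s.
First burn Δv₁ = |v_a − v₁| = 5.230 km/s.
At r₂, v₂ = √(μ/r₂) = 28.400 km/s.
Transfer-orbit speed at r₂: v_p = √[μ(2/r₂ − 1/a_t)] = 38.112 km/s.
Second burn Δv₂ = |v₂ − v_p| = 9.712 km/s.
Total Δv = Δv₁ + Δv₂ = 14.94 km/s.

Δv = 14.9 km/s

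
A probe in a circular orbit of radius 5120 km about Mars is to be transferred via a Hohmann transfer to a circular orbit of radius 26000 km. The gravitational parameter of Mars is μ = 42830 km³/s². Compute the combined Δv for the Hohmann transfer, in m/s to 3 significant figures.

Δv = 1390 m/s

Transfer-ellipse semi-major axis a_t = (r₁ + r₂)/2 = (5120 + 26000)/2 = 15560 km.
At r₁ the circular-orbit speed is v₁ = √(μ/r₁) = 2.8923 km/s.
On the transfer ellipse at r₁, vis-viva gives v_p = √[μ(2/r₁ − 1/a_t)] = 3.7387 km/s.
First burn Δv₁ = |v_p − v₁| = 0.8464 km/s.
Circular speed at r₂: v₂ = √(μ/r₂) = 1.28347 km/s.
Transfer-orbit speed at r₂: v_a = √[μ(2/r₂ − 1/a_t)] = 0.736237 km/s.
Second burn Δv₂ = |v₂ − v_a| = 0.5472 km/s.
Total Δv = Δv₁ + Δv₂ = 1.394 km/s.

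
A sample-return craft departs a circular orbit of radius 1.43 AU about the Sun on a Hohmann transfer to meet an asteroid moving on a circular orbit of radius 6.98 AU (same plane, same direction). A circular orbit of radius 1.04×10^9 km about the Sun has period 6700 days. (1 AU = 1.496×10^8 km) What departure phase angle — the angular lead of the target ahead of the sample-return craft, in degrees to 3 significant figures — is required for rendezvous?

From Kepler's third law T² = 4π²r³/μ at r = 1.04×10^9 km, T = 6700 days = 6700 × 86400 s = 5.7888×10^8 s: μ = 4π²r³/T² = 1.32520×10^11 km³/s².
In km: r₁ = 1.43 × 1.496×10^8 = 2.13928×10^8 km; r₂ = 6.98 × 1.496×10^8 = 1.044208×10^9 km.
Transfer-ellipse semi-major axis a_t = (r₁ + r₂)/2 = (2.13928×10^8 + 1.044208×10^9)/2 = 6.29068×10^8 km.
The half-period of the transfer ellipse is t = π√(a_t³/μ) = 1.3616×10^8 s.
The target's mean motion on its circular orbit is ω₂ = √(μ/r₂³) = 1.0788×10^-8 rad/s.
Angle swept by the target during transfer: ω₂·t = 1.469 rad = 84.17°.
Arrival is 180° from departure on the ellipse, so φ = 180° − 84.17° = 95.8°.

φ = 95.8°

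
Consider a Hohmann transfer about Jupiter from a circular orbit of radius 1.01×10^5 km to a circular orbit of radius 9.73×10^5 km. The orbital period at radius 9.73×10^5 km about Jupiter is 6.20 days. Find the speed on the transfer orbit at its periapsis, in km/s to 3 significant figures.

From Kepler's third law T² = 4π²r³/μ at r = 9.73×10^5 km, T = 6.20 days = 6.20 × 86400 s = 5.3568×10^5 s: μ = 4π²r³/T² = 1.26732×10^8 km³/s².
Transfer-ellipse semi-major axis a_t = (r₁ + r₂)/2 = (1.010×10^5 + 9.730×10^5)/2 = 5.370×10^5 km.
The periapsis of the transfer ellipse is at r = 1.010×10^5 km.
Applying v² = μ(2/r − 1/a_t): v = 47.68 km/s.

v = 47.7 km/s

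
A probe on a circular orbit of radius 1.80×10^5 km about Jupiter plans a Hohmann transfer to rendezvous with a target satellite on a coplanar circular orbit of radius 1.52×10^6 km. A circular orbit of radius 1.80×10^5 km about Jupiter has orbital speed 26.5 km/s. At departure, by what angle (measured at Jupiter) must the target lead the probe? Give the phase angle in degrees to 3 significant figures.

φ = 105°

From the circular-orbit relation v² = μ/r at r = 1.80×10^5 km: μ = v²r = (26.5)² × 1.80×10^5 = 1.26405×10^8 km³/s².
Transfer-ellipse semi-major axis a_t = (r₁ + r₂)/2 = (1.800×10^5 + 1.520×10^6)/2 = 8.500×10^5 km.
The half-period of the transfer ellipse is t = π√(a_t³/μ) = 2.18976×10^5 s.
Target angular speed ω₂ = √(μ/r₂³) = 5.99952×10^-6 rad/s.
Angle swept by the target during transfer: ω₂·t = 1.31375 rad = 75.27°.
The probe traverses 180° on the transfer ellipse, so the target must lead by 180° − 75.27° = 105°.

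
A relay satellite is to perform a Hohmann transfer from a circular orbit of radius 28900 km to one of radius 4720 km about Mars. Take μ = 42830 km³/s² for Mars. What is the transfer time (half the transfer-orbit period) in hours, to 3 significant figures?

t = 9.19 hours

Transfer-ellipse semi-major axis a_t = (r₁ + r₂)/2 = (28900 + 4720)/2 = 16810 km.
Half the transfer-orbit period gives t = π√(a_t³/μ) = 33080 s.
Converting: 33080 s ÷ 3600 s/hour = 9.19 hours.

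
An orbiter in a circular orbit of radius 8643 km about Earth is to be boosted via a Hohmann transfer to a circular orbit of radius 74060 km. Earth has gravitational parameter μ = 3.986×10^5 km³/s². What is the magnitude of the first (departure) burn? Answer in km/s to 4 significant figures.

Semi-major axis of the transfer orbit: a_t = (8643 + 74060)/2 = 41351.5 km.
Circular speed at r = 8643 km: v_c = √(μ/r) = 6.791 km/s.
Transfer-orbit speed at the same r (vis-viva, a = a_t): v_t = √[μ(2/r − 1/a_t)] = 9.088 km/s.
Δv₁ = |v_t − v_c| = |9.088 − 6.791| = 2.297 km/s.

Δv₁ = 2.297 km/s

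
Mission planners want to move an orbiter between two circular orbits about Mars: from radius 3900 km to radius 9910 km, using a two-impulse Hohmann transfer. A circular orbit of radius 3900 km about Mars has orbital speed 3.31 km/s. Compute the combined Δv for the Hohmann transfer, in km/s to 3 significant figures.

From the circular-orbit relation v² = μ/r at r = 3900 km: μ = v²r = (3.31)² × 3900 = 42728.8 km³/s².
Semi-major axis of the transfer orbit: a_t = (3900 + 9910)/2 = 6905 km.
At r₁ the circular-orbit speed is v₁ = √(μ/r₁) = 3.3100 km/s.
Transfer-orbit speed at r₁ (v² = μ(2/r − 1/a)): v_p = √[μ(2/r₁ − 1/a_t)] = 3.9654 km/s.
First burn Δv₁ = |v_p − v₁| = 0.6554 km/s.
At r₂, v₂ = √(μ/r₂) = 2.07646 km/s.
Transfer-orbit speed at r₂: v_a = √[μ(2/r₂ − 1/a_t)] = 1.56054 km/s.
Second burn Δv₂ = |v₂ − v_a| = 0.5159 km/s.
Total Δv = Δv₁ + Δv₂ = 1.171 km/s.

Δv = 1.17 km/s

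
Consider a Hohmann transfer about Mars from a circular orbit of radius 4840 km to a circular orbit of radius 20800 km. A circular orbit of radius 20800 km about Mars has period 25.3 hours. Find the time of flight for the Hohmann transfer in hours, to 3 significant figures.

t = 6.12 hours

From Kepler's third law T² = 4π²r³/μ at r = 20800 km, T = 25.3 hours = 25.3 × 3600 s = 91080 s: μ = 4π²r³/T² = 42825.6 km³/s².
The Hohmann ellipse has a_t = (r₁ + r₂)/2 = 12820 km.
By Kepler's third law the transfer-orbit period is T = 2π√(a_t³/μ), so t = T/2 = 22040 s.
Converting: 22040 s ÷ 3600 s/hour = 6.12 hours.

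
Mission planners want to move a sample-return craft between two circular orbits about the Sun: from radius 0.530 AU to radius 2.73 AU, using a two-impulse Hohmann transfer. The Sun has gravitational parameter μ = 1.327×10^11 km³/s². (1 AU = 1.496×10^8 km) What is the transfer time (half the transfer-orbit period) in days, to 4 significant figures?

In km: r₁ = 0.530 × 1.496×10^8 = 7.9288×10^7 km; r₂ = 2.73 × 1.496×10^8 = 4.08408×10^8 km.
Transfer-ellipse semi-major axis a_t = (r₁ + r₂)/2 = (7.9288×10^7 + 4.08408×10^8)/2 = 2.43848×10^8 km.
By Kepler's third law the transfer-orbit period is T = 2π√(a_t³/μ), so t = T/2 = 3.284×10^7 s.
Converting: 3.284×10^7 s ÷ 86400 s/day = 380.1 days.

t = 380.1 days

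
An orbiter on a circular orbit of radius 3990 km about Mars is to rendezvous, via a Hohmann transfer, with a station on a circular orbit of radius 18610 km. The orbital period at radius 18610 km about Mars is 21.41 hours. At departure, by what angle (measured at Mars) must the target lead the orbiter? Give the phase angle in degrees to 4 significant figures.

From Kepler's third law T² = 4π²r³/μ at r = 18610 km, T = 21.41 hours = 21.41 × 3600 s = 77076 s: μ = 4π²r³/T² = 42831.2 km³/s².
Semi-major axis of the transfer orbit: a_t = (3990 + 18610)/2 = 11300 km.
Transfer time t = π√(a_t³/μ) = 18234.2 s.
Target angular speed ω₂ = √(μ/r₂³) = 8.15193×10^-5 rad/s.
Angle swept by the target during transfer: ω₂·t = 1.48644 rad = 85.17°.
Arrival is 180° from departure on the ellipse, so φ = 180° − 85.17° = 94.83°.

φ = 94.83°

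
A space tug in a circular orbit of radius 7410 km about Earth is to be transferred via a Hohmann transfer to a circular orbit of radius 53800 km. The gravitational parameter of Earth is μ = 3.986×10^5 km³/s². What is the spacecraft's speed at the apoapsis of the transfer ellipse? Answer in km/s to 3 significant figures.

v = 1.34 km/s

Semi-major axis of the transfer orbit: a_t = (7410 + 53800)/2 = 30605 km.
The apoapsis of the transfer ellipse is at r = 53800 km.
Applying v² = μ(2/r − 1/a_t): v = 1.339 km/s.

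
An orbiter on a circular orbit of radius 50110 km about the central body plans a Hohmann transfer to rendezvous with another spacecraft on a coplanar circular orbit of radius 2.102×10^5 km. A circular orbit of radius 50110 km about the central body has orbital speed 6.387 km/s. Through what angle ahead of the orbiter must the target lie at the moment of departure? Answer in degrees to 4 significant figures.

φ = 92.30°

From the circular-orbit relation v² = μ/r at r = 50110 km: μ = v²r = (6.387)² × 50110 = 2.04418×10^6 km³/s².
Semi-major axis of the transfer orbit: a_t = (50110 + 2.102×10^5)/2 = 1.30155×10^5 km.
The half-period of the transfer ellipse is t = π√(a_t³/μ) = 1.03177×10^5 s.
Target angular speed ω₂ = √(μ/r₂³) = 1.48358×10^-5 rad/s.
Angle swept by the target during transfer: ω₂·t = 1.5307 rad = 87.70°.
The orbiter traverses 180° on the transfer ellipse, so the target must lead by 180° − 87.70° = 92.30°.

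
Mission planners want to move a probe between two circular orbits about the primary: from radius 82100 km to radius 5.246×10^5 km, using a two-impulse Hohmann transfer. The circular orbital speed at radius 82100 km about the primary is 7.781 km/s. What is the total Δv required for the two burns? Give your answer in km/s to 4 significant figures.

Δv = 3.928 km/s

From the circular-orbit relation v² = μ/r at r = 82100 km: μ = v²r = (7.781)² × 82100 = 4.97066×10^6 km³/s².
Transfer-ellipse semi-major axis a_t = (r₁ + r₂)/2 = (82100 + 5.246×10^5)/2 = 3.0335×10^5 km.
Circular speed at r₁: v₁ = √(μ/r₁) = √(4.97066×10^6/82100) = 7.7810 km/s.
Transfer-orbit speed at r₁ (vis-viva equation): v_p = √[μ(2/r₁ − 1/a_t)] = 10.232 km/s.
First burn Δv₁ = |v_p − v₁| = 2.451 km/s.
At r₂, v₂ = √(μ/r₂) = 3.078 km/s.
Transfer-orbit speed at r₂: v_a = √[μ(2/r₂ − 1/a_t)] = 1.601 km/s.
Second burn Δv₂ = |v₂ − v_a| = 1.477 km/s.
Δv = Δv₁ + Δv₂ = 2.451 + 1.477 = 3.928 km/s.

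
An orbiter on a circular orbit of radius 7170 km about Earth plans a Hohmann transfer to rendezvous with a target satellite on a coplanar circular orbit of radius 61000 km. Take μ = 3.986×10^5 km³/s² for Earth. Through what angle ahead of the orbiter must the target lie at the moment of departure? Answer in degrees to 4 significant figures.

Semi-major axis of the transfer orbit: a_t = (7170 + 61000)/2 = 34085 km.
Transfer time t = π√(a_t³/μ) = 31310 s.
Target angular speed ω₂ = √(μ/r₂³) = 4.191×10^-5 rad/s.
Angle swept by the target during transfer: ω₂·t = 1.3122 rad = 75.18°.
The orbiter traverses 180° on the transfer ellipse, so the target must lead by 180° − 75.18° = 104.8°.

φ = 104.8°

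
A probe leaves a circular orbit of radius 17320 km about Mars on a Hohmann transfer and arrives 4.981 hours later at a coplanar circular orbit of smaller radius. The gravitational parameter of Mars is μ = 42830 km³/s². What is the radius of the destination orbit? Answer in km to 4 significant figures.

r₂ = 5029 km

Transfer time t = 4.981 hours = 17931.6 s, and t = π√(a_t³/μ).
So a_t = (μ t²/π²)^(1/3) = (42830 × (17931.6)² / π²)^(1/3) = 11174.5 km.
Since a_t = (r₁ + r₂)/2, r₂ = 2a_t − r₁ = 2×11174.5 − 17320 = 5029 km.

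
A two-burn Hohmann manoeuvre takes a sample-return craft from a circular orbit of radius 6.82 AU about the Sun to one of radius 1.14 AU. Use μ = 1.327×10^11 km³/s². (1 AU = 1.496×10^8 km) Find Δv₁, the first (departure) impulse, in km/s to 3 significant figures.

Δv₁ = 5.30 km/s

In km: r₁ = 6.82 × 1.496×10^8 = 1.020272×10^9 km; r₂ = 1.14 × 1.496×10^8 = 1.70544×10^8 km.
The Hohmann ellipse has a_t = (r₁ + r₂)/2 = 5.95408×10^8 km.
Circular speed at r = 1.020272×10^9 km: v_c = √(μ/r) = 11.405 km/s.
Vis-viva on the transfer ellipse at r = 1.020272×10^9 km gives v_t = √[μ(2/r − 1/a_t)] = 6.1036 km/s.
Δv₁ = |v_t − v_c| = |6.1036 − 11.405| = 5.301 km/s.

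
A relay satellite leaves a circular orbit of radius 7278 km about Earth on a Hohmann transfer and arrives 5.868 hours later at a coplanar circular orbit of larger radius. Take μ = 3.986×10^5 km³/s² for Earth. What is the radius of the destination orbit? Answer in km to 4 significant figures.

r₂ = 45160 km

Transfer time t = 5.868 hours = 21124.8 s, and t = π√(a_t³/μ).
So a_t = (μ t²/π²)^(1/3) = (3.986×10^5 × (21124.8)² / π²)^(1/3) = 26218 km.
Since a_t = (r₁ + r₂)/2, r₂ = 2a_t − r₁ = 2×26218 − 7278 = 45158 km.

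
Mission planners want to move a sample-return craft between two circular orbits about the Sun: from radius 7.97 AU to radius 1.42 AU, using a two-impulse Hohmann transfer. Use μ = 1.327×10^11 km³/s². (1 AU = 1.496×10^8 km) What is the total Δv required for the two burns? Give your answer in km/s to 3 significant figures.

In km: r₁ = 7.97 × 1.496×10^8 = 1.192312×10^9 km; r₂ = 1.42 × 1.496×10^8 = 2.12432×10^8 km.
The Hohmann ellipse has a_t = (r₁ + r₂)/2 = 7.02372×10^8 km.
Circular speed at r₁: v₁ = √(μ/r₁) = √(1.327×10^11/1.192312×10^9) = 10.55 km/s.
Transfer-orbit speed at r₁ (vis-viva): v_a = √[μ(2/r₁ − 1/a_t)] = 5.802 km/s.
First burn Δv₁ = |v_a − v₁| = 4.748 km/s.
At r₂, v₂ = √(μ/r₂) = 24.993 km/s.
Transfer-orbit speed at r₂: v_p = √[μ(2/r₂ − 1/a_t)] = 32.564 km/s.
Second burn Δv₂ = |v₂ − v_p| = 7.571 km/s.
Δv = Δv₁ + Δv₂ = 4.748 + 7.571 = 12.32 km/s.

Δv = 12.3 km/s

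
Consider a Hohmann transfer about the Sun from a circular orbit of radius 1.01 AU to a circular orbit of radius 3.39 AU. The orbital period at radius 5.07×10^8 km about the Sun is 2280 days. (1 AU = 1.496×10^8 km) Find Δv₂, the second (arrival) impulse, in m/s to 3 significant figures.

Δv₂ = 5210 m/s

From Kepler's third law T² = 4π²r³/μ at r = 5.07×10^8 km, T = 2280 days = 2280 × 86400 s = 1.96992×10^8 s: μ = 4π²r³/T² = 1.32583×10^11 km³/s².
In km: r₁ = 1.01 × 1.496×10^8 = 1.51096×10^8 km; r₂ = 3.39 × 1.496×10^8 = 5.07144×10^8 km.
Semi-major axis of the transfer orbit: a_t = (1.51096×10^8 + 5.07144×10^8)/2 = 3.2912×10^8 km.
On the circular orbit at r = 5.07144×10^8 km, v_c = √(μ/r) = 16.1688 km/s.
Transfer-orbit speed at the same r (vis-viva, a = a_t): v_t = √[μ(2/r − 1/a_t)] = 10.9554 km/s.
Δv₂ = |v_t − v_c| = |10.9554 − 16.1688| = 5.213 km/s.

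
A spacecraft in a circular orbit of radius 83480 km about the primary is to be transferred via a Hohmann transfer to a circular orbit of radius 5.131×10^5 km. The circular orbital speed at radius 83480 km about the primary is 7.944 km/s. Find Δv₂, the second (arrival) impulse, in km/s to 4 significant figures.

From the circular-orbit relation v² = μ/r at r = 83480 km: μ = v²r = (7.944)² × 83480 = 5.26818×10^6 km³/s².
Semi-major axis of the transfer orbit: a_t = (83480 + 5.131×10^5)/2 = 2.9829×10^5 km.
On the circular orbit at r = 5.131×10^5 km, v_c = √(μ/r) = 3.204 km/s.
Vis-viva on the transfer ellipse at r = 5.131×10^5 km gives v_t = √[μ(2/r − 1/a_t)] = 1.695 km/s.
Δv₂ = |v_t − v_c| = |1.695 − 3.204| = 1.509 km/s.

Δv₂ = 1.509 km/s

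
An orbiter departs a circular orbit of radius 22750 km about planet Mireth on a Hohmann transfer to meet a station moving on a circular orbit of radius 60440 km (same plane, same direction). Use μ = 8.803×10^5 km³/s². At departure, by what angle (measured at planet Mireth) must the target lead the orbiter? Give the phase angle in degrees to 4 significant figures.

φ = 77.23°

The Hohmann ellipse has a_t = (r₁ + r₂)/2 = 41595 km.
The half-period of the transfer ellipse is t = π√(a_t³/μ) = 28405 s.
The target's mean motion on its circular orbit is ω₂ = √(μ/r₂³) = 6.3144×10^-5 rad/s.
Angle swept by the target during transfer: ω₂·t = 1.7936 rad = 102.77°.
Arrival is 180° from departure on the ellipse, so φ = 180° − 102.77° = 77.23°.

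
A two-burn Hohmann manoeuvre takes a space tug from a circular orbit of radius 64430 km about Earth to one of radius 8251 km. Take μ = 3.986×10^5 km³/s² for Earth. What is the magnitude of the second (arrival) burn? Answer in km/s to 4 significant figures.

Δv₂ = 2.304 km/s

The Hohmann ellipse has a_t = (r₁ + r₂)/2 = 36340.5 km.
Circular speed at r = 8251 km: v_c = √(μ/r) = 6.9505 km/s.
Transfer-orbit speed at the same r (vis-viva, a = a_t): v_t = √[μ(2/r − 1/a_t)] = 9.2547 km/s.
Δv₂ = |v_t − v_c| = |9.2547 − 6.9505| = 2.304 km/s.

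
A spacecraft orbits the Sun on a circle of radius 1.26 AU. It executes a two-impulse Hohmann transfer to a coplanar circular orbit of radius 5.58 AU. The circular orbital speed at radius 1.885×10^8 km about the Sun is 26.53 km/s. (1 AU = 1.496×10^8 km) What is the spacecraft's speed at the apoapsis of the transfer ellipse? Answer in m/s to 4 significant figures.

v = 7652 m/s

From the circular-orbit relation v² = μ/r at r = 1.885×10^8 km: μ = v²r = (26.53)² × 1.885×10^8 = 1.32674×10^11 km³/s².
In km: r₁ = 1.26 × 1.496×10^8 = 1.88496×10^8 km; r₂ = 5.58 × 1.496×10^8 = 8.34768×10^8 km.
Semi-major axis of the transfer orbit: a_t = (1.88496×10^8 + 8.34768×10^8)/2 = 5.11632×10^8 km.
At apoapsis, r = 8.34768×10^8 km.
From the vis-viva equation, v = √[μ(2/r − 1/a_t)] = 7.652 km/s.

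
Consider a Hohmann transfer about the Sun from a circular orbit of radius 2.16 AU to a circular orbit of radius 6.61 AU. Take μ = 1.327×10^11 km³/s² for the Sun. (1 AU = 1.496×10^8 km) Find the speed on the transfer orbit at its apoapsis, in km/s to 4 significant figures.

In km: r₁ = 2.16 × 1.496×10^8 = 3.23136×10^8 km; r₂ = 6.61 × 1.496×10^8 = 9.88856×10^8 km.
The Hohmann ellipse has a_t = (r₁ + r₂)/2 = 6.55996×10^8 km.
The apoapsis of the transfer ellipse is at r = 9.88856×10^8 km.
From the vis-viva equation, v = √[μ(2/r − 1/a_t)] = 8.130 km/s.

v = 8.130 km/s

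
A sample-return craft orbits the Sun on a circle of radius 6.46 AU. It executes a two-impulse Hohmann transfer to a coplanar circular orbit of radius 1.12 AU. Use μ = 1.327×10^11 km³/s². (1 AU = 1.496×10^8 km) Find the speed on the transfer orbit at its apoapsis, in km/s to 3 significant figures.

In km: r₁ = 6.46 × 1.496×10^8 = 9.66416×10^8 km; r₂ = 1.12 × 1.496×10^8 = 1.67552×10^8 km.
Transfer-ellipse semi-major axis a_t = (r₁ + r₂)/2 = (9.66416×10^8 + 1.67552×10^8)/2 = 5.66984×10^8 km.
The apoapsis of the transfer ellipse is at r = 9.66416×10^8 km.
Vis-viva: v = √[μ(2/r − 1/a_t)] = √[1.327×10^11 × (2/9.66416×10^8 − 1/5.66984×10^8)] = 6.370 km/s.

v = 6.37 km/s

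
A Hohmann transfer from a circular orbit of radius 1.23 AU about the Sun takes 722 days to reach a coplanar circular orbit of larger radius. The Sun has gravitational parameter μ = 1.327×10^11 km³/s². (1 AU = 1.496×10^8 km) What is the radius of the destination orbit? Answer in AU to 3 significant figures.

In km: r₁ = 1.23 × 1.496×10^8 = 1.84008×10^8 km.
Transfer time t = 722 days = 6.23808×10^7 s, and t = π√(a_t³/μ).
So a_t = (μ t²/π²)^(1/3) = (1.327×10^11 × (6.23808×10^7)² / π²)^(1/3) = 3.7402×10^8 km.
Since a_t = (r₁ + r₂)/2, r₂ = 2a_t − r₁ = 2×3.7402×10^8 − 1.84008×10^8 = 5.64032×10^8 km.
In AU: r₂ = 5.64032×10^8 / 1.496×10^8 = 3.77 AU.

r₂ = 3.77 AU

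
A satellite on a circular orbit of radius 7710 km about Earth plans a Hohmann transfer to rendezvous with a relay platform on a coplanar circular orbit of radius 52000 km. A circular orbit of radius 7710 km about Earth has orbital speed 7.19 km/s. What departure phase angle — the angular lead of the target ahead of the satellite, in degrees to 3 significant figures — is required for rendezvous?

φ = 102°

From the circular-orbit relation v² = μ/r at r = 7710 km: μ = v²r = (7.19)² × 7710 = 3.98577×10^5 km³/s².
Transfer-ellipse semi-major axis a_t = (r₁ + r₂)/2 = (7710 + 52000)/2 = 29855 km.
The half-period of the transfer ellipse is t = π√(a_t³/μ) = 25670 s.
Target angular speed ω₂ = √(μ/r₂³) = 5.324×10^-5 rad/s.
Angle swept by the target during transfer: ω₂·t = 1.3667 rad = 78.31°.
Arrival is 180° from departure on the ellipse, so φ = 180° − 78.31° = 102°.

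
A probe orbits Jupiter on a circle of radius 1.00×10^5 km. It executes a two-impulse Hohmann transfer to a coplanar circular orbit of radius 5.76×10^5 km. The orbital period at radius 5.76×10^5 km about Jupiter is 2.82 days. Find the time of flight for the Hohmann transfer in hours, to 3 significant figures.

t = 15.2 hours

From Kepler's third law T² = 4π²r³/μ at r = 5.76×10^5 km, T = 2.82 days = 2.82 × 86400 s = 2.43648×10^5 s: μ = 4π²r³/T² = 1.27087×10^8 km³/s².
The Hohmann ellipse has a_t = (r₁ + r₂)/2 = 3.380×10^5 km.
Transfer time t = π√(a_t³/μ) = π√((3.380×10^5)³ / 1.27087×10^8) = 54760 s.
Converting: 54760 s ÷ 3600 s/hour = 15.2 hours.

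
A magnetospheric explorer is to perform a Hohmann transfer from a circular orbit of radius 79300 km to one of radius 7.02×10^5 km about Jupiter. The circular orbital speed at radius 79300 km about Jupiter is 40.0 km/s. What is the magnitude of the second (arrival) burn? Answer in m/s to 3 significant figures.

Δv₂ = 7390 m/s

From the circular-orbit relation v² = μ/r at r = 79300 km: μ = v²r = (40.0)² × 79300 = 1.26880×10^8 km³/s².
Semi-major axis of the transfer orbit: a_t = (79300 + 7.020×10^5)/2 = 3.9065×10^5 km.
Circular speed at r = 7.020×10^5 km: v_c = √(μ/r) = 13.444 km/s.
Vis-viva on the transfer ellipse at r = 7.020×10^5 km gives v_t = √[μ(2/r − 1/a_t)] = 6.0572 km/s.
Δv₂ = |v_t − v_c| = |6.0572 − 13.444| = 7.387 km/s.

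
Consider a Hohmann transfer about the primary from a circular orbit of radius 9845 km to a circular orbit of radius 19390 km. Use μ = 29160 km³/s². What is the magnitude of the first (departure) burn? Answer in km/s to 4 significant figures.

Semi-major axis of the transfer orbit: a_t = (9845 + 19390)/2 = 14617.5 km.
On the circular orbit at r = 9845 km, v_c = √(μ/r) = 1.72102 km/s.
Vis-viva on the transfer ellipse at r = 9845 km gives v_t = √[μ(2/r − 1/a_t)] = 1.98216 km/s.
Δv₁ = |v_t − v_c| = |1.98216 − 1.72102| = 0.2611 km/s.

Δv₁ = 0.2611 km/s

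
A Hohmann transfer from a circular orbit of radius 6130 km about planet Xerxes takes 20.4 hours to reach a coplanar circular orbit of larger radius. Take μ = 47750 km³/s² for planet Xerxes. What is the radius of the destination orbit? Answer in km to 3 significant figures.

r₂ = 53200 km

Transfer time t = 20.4 hours = 73440 s, and t = π√(a_t³/μ).
So a_t = (μ t²/π²)^(1/3) = (47750 × (73440)² / π²)^(1/3) = 29661 km.
Since a_t = (r₁ + r₂)/2, r₂ = 2a_t − r₁ = 2×29661 − 6130 = 53192 km.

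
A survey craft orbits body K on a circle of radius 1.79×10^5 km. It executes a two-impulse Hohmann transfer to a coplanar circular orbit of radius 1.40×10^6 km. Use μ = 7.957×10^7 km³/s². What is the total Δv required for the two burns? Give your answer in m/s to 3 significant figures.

Δv = 10900 m/s

The Hohmann ellipse has a_t = (r₁ + r₂)/2 = 7.895×10^5 km.
Circular speed at r₁: v₁ = √(μ/r₁) = √(7.957×10^7/1.790×10^5) = 21.084 km/s.
On the transfer ellipse at r₁, vis-viva gives v_p = √[μ(2/r₁ − 1/a_t)] = 28.076 km/s.
First burn Δv₁ = |v_p − v₁| = 6.992 km/s.
At r₂, v₂ = √(μ/r₂) = 7.539 km/s.
Transfer-orbit speed at r₂: v_a = √[μ(2/r₂ − 1/a_t)] = 3.590 km/s.
Second burn Δv₂ = |v₂ − v_a| = 3.949 km/s.
Δv = Δv₁ + Δv₂ = 6.992 + 3.949 = 10.94 km/s.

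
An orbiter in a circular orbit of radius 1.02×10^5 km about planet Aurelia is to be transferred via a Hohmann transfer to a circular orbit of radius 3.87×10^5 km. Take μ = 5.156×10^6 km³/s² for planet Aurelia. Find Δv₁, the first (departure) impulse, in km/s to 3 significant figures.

Transfer-ellipse semi-major axis a_t = (r₁ + r₂)/2 = (1.020×10^5 + 3.870×10^5)/2 = 2.445×10^5 km.
On the circular orbit at r = 1.020×10^5 km, v_c = √(μ/r) = 7.110 km/s.
Transfer-orbit speed at the same r (vis-viva, a = a_t): v_t = √[μ(2/r − 1/a_t)] = 8.945 km/s.
Δv₁ = |v_t − v_c| = |8.945 − 7.110| = 1.835 km/s.

Δv₁ = 1.84 km/s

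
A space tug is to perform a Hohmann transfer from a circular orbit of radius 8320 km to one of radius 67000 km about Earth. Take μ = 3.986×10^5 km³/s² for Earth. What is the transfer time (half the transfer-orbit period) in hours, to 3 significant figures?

t = 10.1 hours

The Hohmann ellipse has a_t = (r₁ + r₂)/2 = 37660 km.
Transfer time t = π√(a_t³/μ) = π√((37660)³ / 3.986×10^5) = 36370 s.
Converting: 36370 s ÷ 3600 s/hour = 10.1 hours.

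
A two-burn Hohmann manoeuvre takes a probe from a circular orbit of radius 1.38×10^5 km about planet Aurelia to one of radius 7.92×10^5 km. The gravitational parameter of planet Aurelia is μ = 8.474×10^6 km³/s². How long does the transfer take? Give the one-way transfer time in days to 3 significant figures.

Transfer-ellipse semi-major axis a_t = (r₁ + r₂)/2 = (1.380×10^5 + 7.920×10^5)/2 = 4.650×10^5 km.
Transfer time t = π√(a_t³/μ) = π√((4.650×10^5)³ / 8.474×10^6) = 3.422×10^5 s.
Converting: 3.422×10^5 s ÷ 86400 s/day = 3.96 days.

t = 3.96 days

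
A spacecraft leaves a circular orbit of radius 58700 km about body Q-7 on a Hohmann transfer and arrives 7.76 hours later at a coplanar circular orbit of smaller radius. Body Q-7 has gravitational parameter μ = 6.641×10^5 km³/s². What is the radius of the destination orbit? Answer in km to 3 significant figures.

r₂ = 16200 km

Transfer time t = 7.76 hours = 27936 s, and t = π√(a_t³/μ).
So a_t = (μ t²/π²)^(1/3) = (6.641×10^5 × (27936)² / π²)^(1/3) = 37447 km.
Since a_t = (r₁ + r₂)/2, r₂ = 2a_t − r₁ = 2×37447 − 58700 = 16194 km.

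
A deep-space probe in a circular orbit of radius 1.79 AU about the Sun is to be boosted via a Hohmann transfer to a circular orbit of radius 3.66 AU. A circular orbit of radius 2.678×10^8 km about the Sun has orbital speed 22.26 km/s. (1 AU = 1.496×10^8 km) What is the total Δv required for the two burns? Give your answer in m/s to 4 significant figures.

From the circular-orbit relation v² = μ/r at r = 2.678×10^8 km: μ = v²r = (22.26)² × 2.678×10^8 = 1.32697×10^11 km³/s².
In km: r₁ = 1.79 × 1.496×10^8 = 2.67784×10^8 km; r₂ = 3.66 × 1.496×10^8 = 5.47536×10^8 km.
Semi-major axis of the transfer orbit: a_t = (2.67784×10^8 + 5.47536×10^8)/2 = 4.0766×10^8 km.
At r₁ the circular-orbit speed is v₁ = √(μ/r₁) = 22.261 km/s.
Transfer-orbit speed at r₁ (v² = μ(2/r − 1/a)): v_p = √[μ(2/r₁ − 1/a_t)] = 25.799 km/s.
First burn Δv₁ = |v_p − v₁| = 3.538 km/s.
Circular speed at r₂: v₂ = √(μ/r₂) = 15.57 km/s.
Transfer-orbit speed at r₂: v_a = √[μ(2/r₂ − 1/a_t)] = 12.62 km/s.
Second burn Δv₂ = |v₂ − v_a| = 2.950 km/s.
Δv = Δv₁ + Δv₂ = 3.538 + 2.950 = 6.488 km/s.

Δv = 6488 m/s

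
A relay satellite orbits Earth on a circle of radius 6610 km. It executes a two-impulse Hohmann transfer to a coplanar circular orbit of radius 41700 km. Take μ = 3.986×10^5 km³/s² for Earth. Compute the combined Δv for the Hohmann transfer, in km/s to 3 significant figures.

The Hohmann ellipse has a_t = (r₁ + r₂)/2 = 24155 km.
Circular speed at r₁: v₁ = √(μ/r₁) = √(3.986×10^5/6610) = 7.76547 km/s.
Transfer-orbit speed at r₁ (v² = μ(2/r − 1/a)): v_p = √[μ(2/r₁ − 1/a_t)] = 10.2031 km/s.
First burn Δv₁ = |v_p − v₁| = 2.438 km/s.
At r₂, v₂ = √(μ/r₂) = 3.0917 km/s.
Transfer-orbit speed at r₂: v_a = √[μ(2/r₂ − 1/a_t)] = 1.6173 km/s.
Second burn Δv₂ = |v₂ − v_a| = 1.474 km/s.
Total Δv = Δv₁ + Δv₂ = 3.912 km/s.

Δv = 3.91 km/s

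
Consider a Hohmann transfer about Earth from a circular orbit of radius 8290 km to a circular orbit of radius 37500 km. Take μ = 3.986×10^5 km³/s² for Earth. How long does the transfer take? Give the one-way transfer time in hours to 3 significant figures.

t = 4.79 hours

Transfer-ellipse semi-major axis a_t = (r₁ + r₂)/2 = (8290 + 37500)/2 = 22895 km.
By Kepler's third law the transfer-orbit period is T = 2π√(a_t³/μ), so t = T/2 = 17240 s.
Converting: 17240 s ÷ 3600 s/hour = 4.79 hours.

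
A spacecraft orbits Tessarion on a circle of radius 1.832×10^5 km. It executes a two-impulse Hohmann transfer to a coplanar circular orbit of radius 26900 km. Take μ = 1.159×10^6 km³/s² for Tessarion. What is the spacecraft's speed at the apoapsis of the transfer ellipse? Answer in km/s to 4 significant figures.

v = 1.273 km/s

The Hohmann ellipse has a_t = (r₁ + r₂)/2 = 1.0505×10^5 km.
At apoapsis, r = 1.832×10^5 km.
Vis-viva: v = √[μ(2/r − 1/a_t)] = √[1.159×10^6 × (2/1.832×10^5 − 1/1.0505×10^5)] = 1.273 km/s.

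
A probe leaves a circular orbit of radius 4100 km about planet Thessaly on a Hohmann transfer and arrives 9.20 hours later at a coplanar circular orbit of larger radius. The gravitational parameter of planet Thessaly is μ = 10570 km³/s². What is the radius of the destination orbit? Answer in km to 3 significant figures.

r₂ = 17000 km

Transfer time t = 9.20 hours = 33120 s, and t = π√(a_t³/μ).
So a_t = (μ t²/π²)^(1/3) = (10570 × (33120)² / π²)^(1/3) = 10552 km.
Since a_t = (r₁ + r₂)/2, r₂ = 2a_t − r₁ = 2×10552 − 4100 = 17004 km.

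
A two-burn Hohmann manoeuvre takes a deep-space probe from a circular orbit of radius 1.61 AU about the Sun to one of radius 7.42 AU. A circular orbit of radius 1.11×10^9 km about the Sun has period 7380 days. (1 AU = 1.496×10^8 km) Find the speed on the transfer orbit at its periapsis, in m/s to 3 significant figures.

v = 30100 m/s

From Kepler's third law T² = 4π²r³/μ at r = 1.11×10^9 km, T = 7380 days = 7380 × 86400 s = 6.37632×10^8 s: μ = 4π²r³/T² = 1.32797×10^11 km³/s².
In km: r₁ = 1.61 × 1.496×10^8 = 2.40856×10^8 km; r₂ = 7.42 × 1.496×10^8 = 1.110032×10^9 km.
Transfer-ellipse semi-major axis a_t = (r₁ + r₂)/2 = (2.40856×10^8 + 1.110032×10^9)/2 = 6.75444×10^8 km.
At periapsis, r = 2.40856×10^8 km.
Vis-viva: v = √[μ(2/r − 1/a_t)] = √[1.32797×10^11 × (2/2.40856×10^8 − 1/6.75444×10^8)] = 30.10 km/s.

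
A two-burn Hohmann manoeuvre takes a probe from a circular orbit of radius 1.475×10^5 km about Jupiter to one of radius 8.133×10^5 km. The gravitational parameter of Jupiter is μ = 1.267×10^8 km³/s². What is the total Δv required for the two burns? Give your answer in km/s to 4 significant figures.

Δv = 14.39 km/s

The Hohmann ellipse has a_t = (r₁ + r₂)/2 = 4.804×10^5 km.
Circular speed at r₁: v₁ = √(μ/r₁) = √(1.267×10^8/1.475×10^5) = 29.308 km/s.
Transfer-orbit speed at r₁ (vis-viva): v_p = √[μ(2/r₁ − 1/a_t)] = 38.134 km/s.
First burn Δv₁ = |v_p − v₁| = 8.826 km/s.
At r₂, v₂ = √(μ/r₂) = 12.481 km/s.
Transfer-orbit speed at r₂: v_a = √[μ(2/r₂ − 1/a_t)] = 6.9160 km/s.
Second burn Δv₂ = |v₂ − v_a| = 5.565 km/s.
Total Δv = Δv₁ + Δv₂ = 14.39 km/s.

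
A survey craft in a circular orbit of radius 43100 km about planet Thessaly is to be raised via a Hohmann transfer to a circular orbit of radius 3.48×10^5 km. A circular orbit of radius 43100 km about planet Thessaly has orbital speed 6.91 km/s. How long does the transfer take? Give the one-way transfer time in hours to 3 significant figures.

From the circular-orbit relation v² = μ/r at r = 43100 km: μ = v²r = (6.91)² × 43100 = 2.05794×10^6 km³/s².
Semi-major axis of the transfer orbit: a_t = (43100 + 3.480×10^5)/2 = 1.9555×10^5 km.
By Kepler's third law the transfer-orbit period is T = 2π√(a_t³/μ), so t = T/2 = 1.894×10^5 s.
Converting: 1.894×10^5 s ÷ 3600 s/hour = 52.6 hours.

t = 52.6 hours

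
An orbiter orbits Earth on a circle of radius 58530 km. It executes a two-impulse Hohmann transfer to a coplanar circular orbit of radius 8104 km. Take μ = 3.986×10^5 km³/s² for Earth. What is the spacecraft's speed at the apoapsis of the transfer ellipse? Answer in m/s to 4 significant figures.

The Hohmann ellipse has a_t = (r₁ + r₂)/2 = 33317 km.
The apoapsis of the transfer ellipse is at r = 58530 km.
Applying v² = μ(2/r − 1/a_t): v = 1.287 km/s.

v = 1287 m/s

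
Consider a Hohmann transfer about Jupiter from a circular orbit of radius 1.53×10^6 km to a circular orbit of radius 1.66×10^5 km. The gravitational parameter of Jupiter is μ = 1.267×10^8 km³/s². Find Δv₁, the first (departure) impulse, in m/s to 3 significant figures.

The Hohmann ellipse has a_t = (r₁ + r₂)/2 = 8.480×10^5 km.
On the circular orbit at r = 1.530×10^6 km, v_c = √(μ/r) = 9.100 km/s.
Transfer-orbit speed at the same r (vis-viva, a = a_t): v_t = √[μ(2/r − 1/a_t)] = 4.026 km/s.
Δv₁ = |v_t − v_c| = |4.026 − 9.100| = 5.074 km/s.

Δv₁ = 5070 m/s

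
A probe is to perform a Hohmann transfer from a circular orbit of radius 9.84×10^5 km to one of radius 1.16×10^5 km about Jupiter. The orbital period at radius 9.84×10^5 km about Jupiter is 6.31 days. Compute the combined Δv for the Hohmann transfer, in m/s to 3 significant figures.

Δv = 17300 m/s

From Kepler's third law T² = 4π²r³/μ at r = 9.84×10^5 km, T = 6.31 days = 6.31 × 86400 s = 5.45184×10^5 s: μ = 4π²r³/T² = 1.26549×10^8 km³/s².
The Hohmann ellipse has a_t = (r₁ + r₂)/2 = 5.500×10^5 km.
Circular speed at r₁: v₁ = √(μ/r₁) = √(1.26549×10^8/9.840×10^5) = 11.34 km/s.
On the transfer ellipse at r₁, v² = μ(2/r − 1/a) gives v_a = √[μ(2/r₁ − 1/a_t)] = 5.208 km/s.
First burn Δv₁ = |v_a − v₁| = 6.132 km/s.
Circular speed at r₂: v₂ = √(μ/r₂) = 33.03 km/s.
Transfer-orbit speed at r₂: v_p = √[μ(2/r₂ − 1/a_t)] = 44.18 km/s.
Second burn Δv₂ = |v₂ − v_p| = 11.15 km/s.
Total Δv = Δv₁ + Δv₂ = 17.28 km/s.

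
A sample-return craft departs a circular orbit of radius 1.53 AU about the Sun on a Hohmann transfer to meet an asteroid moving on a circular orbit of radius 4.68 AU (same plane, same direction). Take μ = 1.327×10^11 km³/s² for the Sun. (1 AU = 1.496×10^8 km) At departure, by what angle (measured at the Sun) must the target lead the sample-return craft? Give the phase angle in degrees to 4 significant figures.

φ = 82.73°

In km: r₁ = 1.53 × 1.496×10^8 = 2.28888×10^8 km; r₂ = 4.68 × 1.496×10^8 = 7.00128×10^8 km.
Semi-major axis of the transfer orbit: a_t = (2.28888×10^8 + 7.00128×10^8)/2 = 4.64508×10^8 km.
The half-period of the transfer ellipse is t = π√(a_t³/μ) = 8.63384×10^7 s.
Target angular speed ω₂ = √(μ/r₂³) = 1.96639×10^-8 rad/s.
Angle swept by the target during transfer: ω₂·t = 1.6977 rad = 97.27°.
Arrival is 180° from departure on the ellipse, so φ = 180° − 97.27° = 82.73°.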